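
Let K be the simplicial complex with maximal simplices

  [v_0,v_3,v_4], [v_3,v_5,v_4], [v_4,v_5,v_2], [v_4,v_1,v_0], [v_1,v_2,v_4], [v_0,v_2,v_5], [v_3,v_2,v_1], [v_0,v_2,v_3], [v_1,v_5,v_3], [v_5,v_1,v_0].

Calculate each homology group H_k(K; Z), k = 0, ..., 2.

H_0 = Z,  H_1 = Z/2,  H_2 = 0.

Take the total order v_0 < v_1 < v_2 < v_3 < v_4 < v_5 on the vertex set. Then K (dimension 2) consists of the simplices:

  0-simplices (6): [v_0], [v_1], [v_2], [v_3], [v_4], [v_5]
  1-simplices (15): (15 of them)
  2-simplices (10): [v_0,v_1,v_4], [v_0,v_1,v_5], [v_0,v_2,v_3], [v_0,v_2,v_5], [v_0,v_3,v_4], [v_1,v_2,v_3], [v_1,v_2,v_4], [v_1,v_3,v_5], [v_2,v_4,v_5], [v_3,v_4,v_5]

so the chain groups are C_0 ≅ Z^6, C_1 ≅ Z^15, C_2 ≅ Z^10.

The boundary map ∂_1: C_1 → C_0 sends each edge [p,q] (with p < q) to q − p. For instance
  ∂[v_3,v_5] = [v_5] − [v_3].
This gives a 6×15 integer matrix of rank 5; reducing to Smith normal form yields diagonal entries (1,1,1,1,1).

The boundary map ∂_2: C_2 → C_1 sends each 2-simplex [p,q,r] to [q,r] − [p,r] + [p,q]. For instance
  ∂[v_0,v_1,v_4] = [v_1,v_4] − [v_0,v_4] + [v_0,v_1],
  ∂[v_1,v_3,v_5] = [v_3,v_5] − [v_1,v_5] + [v_1,v_3].
This gives a 15×10 integer matrix of rank 10; reducing to Smith normal form yields diagonal entries (1,1,1,1,1,1,1,1,1,2).

Now H_k = ker ∂_k / im ∂_{k+1}, so:

  H_0: rank C_0 − rank ∂_1 = 6 − 5 = 1, and the invariant factors of ∂_1 are all 1, so H_0 = Z.
  H_1: rank ker ∂_1 − rank ∂_2 = (15 − 5) − 10 = 0, and ∂_2 has invariant factor 2 > 1, so H_1 = Z/2.
  H_2: rank ker ∂_2 − rank ∂_3 = (10 − 10) − 0 = 0, and there is no ∂_3, so H_2 = 0.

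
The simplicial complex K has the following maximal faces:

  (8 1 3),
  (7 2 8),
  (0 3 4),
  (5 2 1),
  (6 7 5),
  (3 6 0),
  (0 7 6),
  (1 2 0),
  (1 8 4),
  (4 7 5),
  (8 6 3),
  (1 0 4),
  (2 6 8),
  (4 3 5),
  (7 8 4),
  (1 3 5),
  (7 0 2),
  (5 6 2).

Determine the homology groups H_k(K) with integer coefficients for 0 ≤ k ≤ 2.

H_0 = Z,  H_1 = Z ⊕ Z/2Z,  H_2 = 0.

K has 9 vertices, 27 edges, 18 triangles.
rank ∂_0 = 0, rank ∂_1 = 8 ⇒ b_0 = 9 − 0 − 8 = 1; all invariant factors of ∂_1 are 1 so no torsion. So H_0 = Z.
rank ∂_1 = 8, rank ∂_2 = 18 ⇒ b_1 = 27 − 8 − 18 = 1; ∂_2 has invariant factor(s) [2] giving torsion. So H_1 = Z ⊕ Z/2Z.
rank ∂_2 = 18, rank ∂_3 = 0 ⇒ b_2 = 18 − 18 − 0 = 0. So H_2 = 0.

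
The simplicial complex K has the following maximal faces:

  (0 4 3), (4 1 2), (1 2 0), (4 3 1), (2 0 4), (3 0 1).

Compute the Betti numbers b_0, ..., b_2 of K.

b_0 = 1, b_1 = 0, b_2 = 1.

Take the total order 0 < 1 < 2 < 3 < 4 on the vertex set. Then K (dimension 2) consists of the simplices:

  0-simplices (5): [0], [1], [2], [3], [4]
  1-simplices (9): [0,1], [0,2], [0,3], [0,4], [1,2], [1,3], [1,4], [2,4], [3,4]
  2-simplices (6): [0,1,2], [0,1,3], [0,2,4], [0,3,4], [1,2,4], [1,3,4]

giving chain groups C_0 ≅ Z^5, C_1 ≅ Z^9, C_2 ≅ Z^6.

The boundary map ∂_1: C_1 → C_0 maps an edge to its endpoints' difference, ∂[p,q] = q − p. For instance
  ∂[0,2] = [2] − [0].
This gives a 5×9 integer matrix of rank 4; reducing to Smith normal form yields diagonal entries (1,1,1,1).

Boundary ∂_2: C_2 → C_1 sends each 2-simplex [p,q,r] to [q,r] − [p,r] + [p,q]. For instance
  ∂[0,2,4] = [2,4] − [0,4] + [0,2],
  ∂[0,3,4] = [3,4] − [0,4] + [0,3].
The resulting 9×6 matrix has rank 5, and its Smith normal form has invariant factors (1,1,1,1,1).

Now H_k = ker ∂_k / im ∂_{k+1}, so:

  H_0: rank C_0 − rank ∂_1 = 5 − 4 = 1, and the invariant factors of ∂_1 are all 1, so H_0 ≅ Z.
  H_1: rank ker ∂_1 − rank ∂_2 = (9 − 4) − 5 = 0, and the invariant factors of ∂_2 are all 1, so H_1 ≅ 0.
  H_2: rank ker ∂_2 − rank ∂_3 = (6 − 5) − 0 = 1, and there is no ∂_3, so H_2 ≅ Z.

(K is a triangulation of the 2-sphere S^2.)

Hence the Betti numbers are b_0 = 1, b_1 = 0, b_2 = 1.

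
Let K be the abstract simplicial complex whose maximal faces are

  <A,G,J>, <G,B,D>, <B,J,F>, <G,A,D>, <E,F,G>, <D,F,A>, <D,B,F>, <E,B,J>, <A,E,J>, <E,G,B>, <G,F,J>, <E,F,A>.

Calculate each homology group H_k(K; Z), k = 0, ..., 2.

We work with the vertex ordering A < B < D < E < F < G < J. The simplices of K, each written with vertices in increasing order, are:

  0-simplices (7): A, B, D, E, F, G, J
  1-simplices (18): AD, AE, AF, AG, AJ, BD, BE, BF, BG, BJ, DF, DG, EF, EG, EJ, FG, FJ, GJ
  2-simplices (12): ADF, ADG, AEF, AEJ, AGJ, BDF, BDG, BEG, BEJ, BFJ, EFG, FGJ

Hence C_0 ≅ Z^7, C_1 ≅ Z^18, C_2 ≅ Z^12.

Boundary ∂_1: C_1 → C_0 is given by ∂[p,q] = [q] − [p].
As a 7×18 matrix over Z this has rank 6, with invariant factors (1,1,1,1,1,1).

The boundary map ∂_2: C_2 → C_1 sends each 2-simplex [p,q,r] to [q,r] − [p,r] + [p,q]. For instance
  ∂BEG = EG − BG + BE,
  ∂ADF = DF − AF + AD.
The resulting 18×12 matrix has rank 12, and its Smith normal form has invariant factors (1,1,1,1,1,1,1,1,1,1,1,2).

Now H_k = ker ∂_k / im ∂_{k+1}, so:

  H_0: rank C_0 − rank ∂_1 = 7 − 6 = 1, and the invariant factors of ∂_1 are all 1, so H_0 = Z.
  H_1: rank ker ∂_1 − rank ∂_2 = (18 − 6) − 12 = 0, and ∂_2 has invariant factor 2 > 1, so H_1 = Z/2.
  H_2: rank ker ∂_2 − rank ∂_3 = (12 − 12) − 0 = 0, and there is no ∂_3, so H_2 = 0.

H_0 = Z,  H_1 = Z/2,  H_2 = 0.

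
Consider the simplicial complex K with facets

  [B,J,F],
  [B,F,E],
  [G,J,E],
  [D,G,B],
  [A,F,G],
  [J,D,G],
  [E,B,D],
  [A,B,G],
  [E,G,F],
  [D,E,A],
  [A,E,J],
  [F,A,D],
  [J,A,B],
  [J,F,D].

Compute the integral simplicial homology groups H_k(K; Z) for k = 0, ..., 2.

K has 7 vertices, 21 edges, 14 triangles.
rank ∂_0 = 0, rank ∂_1 = 6 ⇒ b_0 = 7 − 0 − 6 = 1; all invariant factors of ∂_1 are 1 so no torsion. So H_0 = Z.
rank ∂_1 = 6, rank ∂_2 = 13 ⇒ b_1 = 21 − 6 − 13 = 2; all invariant factors of ∂_2 are 1 so no torsion. So H_1 = Z^2.
rank ∂_2 = 13, rank ∂_3 = 0 ⇒ b_2 = 14 − 13 − 0 = 1. So H_2 = Z.

H_0 ≅ Z,  H_1 ≅ Z^2,  H_2 ≅ Z.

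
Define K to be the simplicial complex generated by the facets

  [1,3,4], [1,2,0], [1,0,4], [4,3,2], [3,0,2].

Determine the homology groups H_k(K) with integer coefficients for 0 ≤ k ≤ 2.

We work with the vertex ordering 0 < 1 < 2 < 3 < 4. The simplices of K, each written with vertices in increasing order, are:

  0-simplices (5): [0], [1], [2], [3], [4]
  1-simplices (10): [0,1], [0,2], [0,3], [0,4], [1,2], [1,3], [1,4], [2,3], [2,4], [3,4]
  2-simplices (5): [0,1,2], [0,1,4], [0,2,3], [1,3,4], [2,3,4]

so the chain groups are C_0 ≅ Z^5, C_1 ≅ Z^10, C_2 ≅ Z^5.

The boundary map ∂_1: C_1 → C_0 is given by ∂[p,q] = [q] − [p].
The 5×10 boundary matrix has rank 4 and Smith normal form diag(1,1,1,1).

∂_2: C_2 → C_1 sends each 2-simplex [p,q,r] to [q,r] − [p,r] + [p,q]. For instance
  ∂[0,2,3] = [2,3] − [0,3] + [0,2],
  ∂[0,1,4] = [1,4] − [0,4] + [0,1].
The 10×5 boundary matrix has rank 5 and Smith normal form diag(1,1,1,1,1).

Computing H_k = (kernel of ∂_k) / (image of ∂_{k+1}):

  H_0: rank C_0 − rank ∂_1 = 5 − 4 = 1, and the invariant factors of ∂_1 are all 1, so H_0 = Z.
  H_1: rank ker ∂_1 − rank ∂_2 = (10 − 4) − 5 = 1, and the invariant factors of ∂_2 are all 1, so H_1 = Z.
  H_2: rank ker ∂_2 − rank ∂_3 = (5 − 5) − 0 = 0, and there is no ∂_3, so H_2 = 0.

As a check, the Euler characteristic is 5 − 10 + 5 = 0, which agrees with 1 − 1 + 0 = 0.

H_0 ≅ Z,  H_1 ≅ Z,  H_2 = 0.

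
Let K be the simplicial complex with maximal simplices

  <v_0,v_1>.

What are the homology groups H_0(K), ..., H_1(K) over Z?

Order the vertices as v_0 < v_1. Listing each simplex with vertices in this order, K has dimension 1 with simplices:

  0-simplices (2): [v_0], [v_1]
  1-simplices (1): [v_0,v_1]

Hence C_0 ≅ Z^2, C_1 ≅ Z^1.

∂_1: C_1 → C_0 maps an edge to its endpoints' difference, ∂[p,q] = q − p.
The resulting 2×1 matrix has rank 1, and its Smith normal form has invariant factors (1).

Computing H_k = (kernel of ∂_k) / (image of ∂_{k+1}):

  H_0: rank C_0 − rank ∂_1 = 2 − 1 = 1, and the invariant factors of ∂_1 are all 1, so H_0 = Z.
  H_1: rank ker ∂_1 − rank ∂_2 = (1 − 1) − 0 = 0, and there is no ∂_2, so H_1 = 0.

H_0 ≅ Z,  H_1 = 0.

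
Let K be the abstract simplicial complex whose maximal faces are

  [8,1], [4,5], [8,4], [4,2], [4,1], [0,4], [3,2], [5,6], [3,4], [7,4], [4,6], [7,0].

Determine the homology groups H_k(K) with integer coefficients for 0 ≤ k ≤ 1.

H_0 ≅ Z,  H_1 ≅ Z^4.

K has 9 vertices, 12 edges.
rank ∂_0 = 0, rank ∂_1 = 8 ⇒ b_0 = 9 − 0 − 8 = 1; all invariant factors of ∂_1 are 1 so no torsion. So H_0 = Z.
rank ∂_1 = 8, rank ∂_2 = 0 ⇒ b_1 = 12 − 8 − 0 = 4. So H_1 = Z^4.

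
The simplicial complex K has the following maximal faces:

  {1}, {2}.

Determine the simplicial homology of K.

H_0 = Z^2.

Fix the vertex order 1 < 2 and write every simplex with vertices in increasing order. Then dim K = 0 and the simplices of K are:

  0-simplices (2): [1], [2]

so the chain groups are C_0 ≅ Z^2.

From H_k ≅ ker(∂_k) / im(∂_{k+1}) we obtain:

  H_0: rank C_0 − rank ∂_1 = 2 − 0 = 2, and there is no ∂_1, so H_0 ≅ Z^2.

(K is a triangulation of a set of 2 points.)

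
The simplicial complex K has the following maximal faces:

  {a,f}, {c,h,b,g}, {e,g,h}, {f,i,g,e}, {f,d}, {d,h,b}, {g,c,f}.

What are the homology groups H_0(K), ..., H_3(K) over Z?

We work with the vertex ordering a < b < c < d < e < f < g < h < i. The simplices of K, each written with vertices in increasing order, are:

  0-simplices (9): a, b, c, d, e, f, g, h, i
  1-simplices (18): af, bc, bd, bg, bh, cf, cg, ch, df, dh, ef, eg, eh, ei, fg, fi, gh, gi
  2-simplices (11): bcg, bch, bdh, bgh, cfg, cgh, efg, efi, egh, egi, fgi
  3-simplices (2): bcgh, efgi

giving chain groups C_0 ≅ Z^9, C_1 ≅ Z^18, C_2 ≅ Z^11, C_3 ≅ Z^2.

Boundary ∂_1: C_1 → C_0 sends each edge [p,q] (with p < q) to q − p.
The resulting 9×18 matrix has rank 8, and its Smith normal form has invariant factors (1,1,1,1,1,1,1,1).

The boundary map ∂_2: C_2 → C_1 maps a triangle to the signed sum of its edges. For instance
  ∂egh = gh − eh + eg,
  ∂cgh = gh − ch + cg.
As a 18×11 matrix over Z this has rank 9, with invariant factors (1,1,1,1,1,1,1,1,1).

The boundary map ∂_3: C_3 → C_2 sends each 3-simplex σ to the alternating sum Σ_i (−1)^i (σ with its i-th vertex removed). For instance
  ∂efgi = fgi − egi + efi − efg,
  ∂bcgh = cgh − bgh + bch − bcg.
The resulting 11×2 matrix has rank 2, and its Smith normal form has invariant factors (1,1).

Computing H_k = (kernel of ∂_k) / (image of ∂_{k+1}):

  H_0: rank C_0 − rank ∂_1 = 9 − 8 = 1, and the invariant factors of ∂_1 are all 1, so H_0 ≅ Z.
  H_1: rank ker ∂_1 − rank ∂_2 = (18 − 8) − 9 = 1, and the invariant factors of ∂_2 are all 1, so H_1 ≅ Z.
  H_2: rank ker ∂_2 − rank ∂_3 = (11 − 9) − 2 = 0, and the invariant factors of ∂_3 are all 1, so H_2 ≅ 0.
  H_3: rank ker ∂_3 − rank ∂_4 = (2 − 2) − 0 = 0, and there is no ∂_4, so H_3 ≅ 0.

As a check, the Euler characteristic is 9 − 18 + 11 − 2 = 0, which agrees with 1 − 1 + 0 − 0 = 0.

H_0 = Z,  H_1 = Z,  H_2 = 0,  H_3 = 0.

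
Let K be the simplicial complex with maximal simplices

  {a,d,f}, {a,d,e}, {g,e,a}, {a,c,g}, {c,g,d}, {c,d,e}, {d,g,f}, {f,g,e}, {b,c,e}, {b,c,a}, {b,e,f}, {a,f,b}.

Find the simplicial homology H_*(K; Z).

Take the total order a < b < c < d < e < f < g on the vertex set. Then K (dimension 2) consists of the simplices:

  0-simplices (7): a, b, c, d, e, f, g
  1-simplices (18): ab, ac, ad, ae, af, ag, bc, be, bf, cd, ce, cg, de, df, dg, ef, eg, fg
  2-simplices (12): abc, abf, acg, ade, adf, aeg, bce, bef, cde, cdg, dfg, efg

giving chain groups C_0 ≅ Z^7, C_1 ≅ Z^18, C_2 ≅ Z^12.

∂_1: C_1 → C_0 sends each edge [p,q] (with p < q) to q − p.
As a 7×18 matrix over Z this has rank 6, with invariant factors (1,1,1,1,1,1).

∂_2: C_2 → C_1 maps a triangle to the signed sum of its edges. For instance
  ∂efg = fg − eg + ef,
  ∂ade = de − ae + ad.
This gives a 18×12 integer matrix of rank 12; reducing to Smith normal form yields diagonal entries (1,1,1,1,1,1,1,1,1,1,1,2).

From H_k ≅ ker(∂_k) / im(∂_{k+1}) we obtain:

  H_0: rank C_0 − rank ∂_1 = 7 − 6 = 1, and the invariant factors of ∂_1 are all 1, so H_0 ≅ Z.
  H_1: rank ker ∂_1 − rank ∂_2 = (18 − 6) − 12 = 0, and ∂_2 has invariant factor 2 > 1, so H_1 ≅ Z/2.
  H_2: rank ker ∂_2 − rank ∂_3 = (12 − 12) − 0 = 0, and there is no ∂_3, so H_2 ≅ 0.

(K is a triangulation of the real projective plane RP^2.)

H_0 = Z,  H_1 = Z/2,  H_2 = 0.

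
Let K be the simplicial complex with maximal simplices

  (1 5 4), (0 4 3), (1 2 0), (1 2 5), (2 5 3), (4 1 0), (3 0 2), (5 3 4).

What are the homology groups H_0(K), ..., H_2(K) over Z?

K has 6 vertices, 12 edges, 8 triangles.
rank ∂_0 = 0, rank ∂_1 = 5 ⇒ b_0 = 6 − 0 − 5 = 1; all invariant factors of ∂_1 are 1 so no torsion. So H_0 = Z.
rank ∂_1 = 5, rank ∂_2 = 7 ⇒ b_1 = 12 − 5 − 7 = 0; all invariant factors of ∂_2 are 1 so no torsion. So H_1 = 0.
rank ∂_2 = 7, rank ∂_3 = 0 ⇒ b_2 = 8 − 7 − 0 = 1. So H_2 = Z.

H_0 ≅ Z,  H_1 = 0,  H_2 ≅ Z.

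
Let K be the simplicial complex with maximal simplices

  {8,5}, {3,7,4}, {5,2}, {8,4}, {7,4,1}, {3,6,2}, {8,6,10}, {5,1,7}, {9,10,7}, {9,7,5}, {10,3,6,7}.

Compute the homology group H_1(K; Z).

H_1 ≅ Z^3.

Take the total order 1 < 2 < 3 < 4 < 5 < 6 < 7 < 8 < 9 < 10 on the vertex set. Then K (dimension 3) consists of the simplices:

  0-simplices (10): [1], [2], [3], [4], [5], [6], [7], [8], [9], [10]
  1-simplices (22): [1,4], [1,5], [1,7], [2,3], [2,5], [2,6], [3,4], [3,6], [3,7], [3,10], [4,7], [4,8], [5,7], [5,8], [5,9], [6,7], [6,8], [6,10], [7,9], [7,10], [8,10], [9,10]
  2-simplices (11): [1,4,7], [1,5,7], [2,3,6], [3,4,7], [3,6,7], [3,6,10], [3,7,10], [5,7,9], [6,7,10], [6,8,10], [7,9,10]
  3-simplices (1): [3,6,7,10]

so the chain groups are C_0 ≅ Z^10, C_1 ≅ Z^22, C_2 ≅ Z^11, C_3 ≅ Z^1.

∂_1: C_1 → C_0 sends each edge [p,q] (with p < q) to q − p.
The 10×22 boundary matrix has rank 9 and Smith normal form diag(1,1,1,1,1,1,1,1,1).

The boundary map ∂_2: C_2 → C_1 acts by ∂[p,q,r] = [q,r] − [p,r] + [p,q]. For instance
  ∂[5,7,9] = [7,9] − [5,9] + [5,7],
  ∂[6,8,10] = [8,10] − [6,10] + [6,8].
The 22×11 boundary matrix has rank 10 and Smith normal form diag(1,1,1,1,1,1,1,1,1,1).

The boundary map ∂_3: C_3 → C_2 sends each 3-simplex σ to the alternating sum Σ_i (−1)^i (σ with its i-th vertex removed). For instance
  ∂[3,6,7,10] = [6,7,10] − [3,7,10] + [3,6,10] − [3,6,7].
As a 11×1 matrix over Z this has rank 1, with invariant factors (1).

From H_k ≅ ker(∂_k) / im(∂_{k+1}) we obtain:

  H_1: rank ker ∂_1 − rank ∂_2 = (22 − 9) − 10 = 3, and the invariant factors of ∂_2 are all 1, so H_1 ≅ Z^3.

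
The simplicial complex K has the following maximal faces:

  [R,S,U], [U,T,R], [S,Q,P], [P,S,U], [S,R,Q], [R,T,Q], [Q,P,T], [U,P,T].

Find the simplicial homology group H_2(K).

Take the total order P < Q < R < S < T < U on the vertex set. Then K (dimension 2) consists of the simplices:

  0-simplices (6): P, Q, R, S, T, U
  1-simplices (12): PQ, PS, PT, PU, QR, QS, QT, RS, RT, RU, SU, TU
  2-simplices (8): PQS, PQT, PSU, PTU, QRS, QRT, RSU, RTU

so the chain groups are C_0 ≅ Z^6, C_1 ≅ Z^12, C_2 ≅ Z^8.

∂_1: C_1 → C_0 is given by ∂[p,q] = [q] − [p]. For instance
  ∂RT = T − R.
This gives a 6×12 integer matrix of rank 5; reducing to Smith normal form yields diagonal entries (1,1,1,1,1).

Boundary ∂_2: C_2 → C_1 acts by ∂[p,q,r] = [q,r] − [p,r] + [p,q]. For instance
  ∂RSU = SU − RU + RS,
  ∂PQT = QT − PT + PQ.
The 12×8 boundary matrix has rank 7 and Smith normal form diag(1,1,1,1,1,1,1).

Computing H_k = (kernel of ∂_k) / (image of ∂_{k+1}):

  H_2: rank ker ∂_2 − rank ∂_3 = (8 − 7) − 0 = 1, and there is no ∂_3, so H_2 = Z.

H_2 ≅ Z.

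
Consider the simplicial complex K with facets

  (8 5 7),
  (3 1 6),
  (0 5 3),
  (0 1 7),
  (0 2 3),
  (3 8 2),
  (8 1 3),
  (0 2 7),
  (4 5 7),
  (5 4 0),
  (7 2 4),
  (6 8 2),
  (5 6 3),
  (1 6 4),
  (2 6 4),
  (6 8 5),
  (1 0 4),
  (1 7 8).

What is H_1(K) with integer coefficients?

H_1 ≅ Z ⊕ Z_2.

We work with the vertex ordering 0 < 1 < 2 < 3 < 4 < 5 < 6 < 7 < 8. The simplices of K, each written with vertices in increasing order, are:

  0-simplices (9): [0], [1], [2], [3], [4], [5], [6], [7], [8]
  1-simplices (27): (27 of them)
  2-simplices (18): [0,1,4], [0,1,7], [0,2,3], [0,2,7], [0,3,5], [0,4,5], [1,3,6], [1,3,8], [1,4,6], [1,7,8], [2,3,8], [2,4,6], [2,4,7], [2,6,8], [3,5,6], [4,5,7], [5,6,8], [5,7,8]

giving chain groups C_0 ≅ Z^9, C_1 ≅ Z^27, C_2 ≅ Z^18.

The boundary map ∂_1: C_1 → C_0 is given by ∂[p,q] = [q] − [p]. For instance
  ∂[4,5] = [5] − [4].
This gives a 9×27 integer matrix of rank 8; reducing to Smith normal form yields diagonal entries (1,1,1,1,1,1,1,1).

∂_2: C_2 → C_1 acts by ∂[p,q,r] = [q,r] − [p,r] + [p,q]. For instance
  ∂[0,3,5] = [3,5] − [0,5] + [0,3],
  ∂[5,6,8] = [6,8] − [5,8] + [5,6].
The resulting 27×18 matrix has rank 18, and its Smith normal form has invariant factors (1,1,1,1,1,1,1,1,1,1,1,1,1,1,1,1,1,2).

Computing H_k = (kernel of ∂_k) / (image of ∂_{k+1}):

  H_1: rank ker ∂_1 − rank ∂_2 = (27 − 8) − 18 = 1, and ∂_2 has invariant factor 2 > 1, so H_1 = Z ⊕ Z_2.

(K is a triangulation of the Klein bottle.)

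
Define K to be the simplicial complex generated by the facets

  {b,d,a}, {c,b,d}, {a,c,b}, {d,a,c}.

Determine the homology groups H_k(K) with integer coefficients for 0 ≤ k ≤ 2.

Fix the vertex order a < b < c < d and write every simplex with vertices in increasing order. Then dim K = 2 and the simplices of K are:

  0-simplices (4): a, b, c, d
  1-simplices (6): ab, ac, ad, bc, bd, cd
  2-simplices (4): abc, abd, acd, bcd

giving chain groups C_0 ≅ Z^4, C_1 ≅ Z^6, C_2 ≅ Z^4.

The boundary map ∂_1: C_1 → C_0 is given by ∂[p,q] = [q] − [p].
The resulting 4×6 matrix has rank 3, and its Smith normal form has invariant factors (1,1,1).

The boundary map ∂_2: C_2 → C_1 sends each 2-simplex [p,q,r] to [q,r] − [p,r] + [p,q]. For instance
  ∂acd = cd − ad + ac,
  ∂abc = bc − ac + ab.
This gives a 6×4 integer matrix of rank 3; reducing to Smith normal form yields diagonal entries (1,1,1).

Now H_k = ker ∂_k / im ∂_{k+1}, so:

  H_0: rank C_0 − rank ∂_1 = 4 − 3 = 1, and the invariant factors of ∂_1 are all 1, so H_0 = Z.
  H_1: rank ker ∂_1 − rank ∂_2 = (6 − 3) − 3 = 0, and the invariant factors of ∂_2 are all 1, so H_1 = 0.
  H_2: rank ker ∂_2 − rank ∂_3 = (4 − 3) − 0 = 1, and there is no ∂_3, so H_2 = Z.

As a check, the Euler characteristic is 4 − 6 + 4 = 2, which agrees with 1 − 0 + 1 = 2.
(K is a triangulation of the 2-sphere S^2.)

H_0 = Z,  H_1 = 0,  H_2 = Z.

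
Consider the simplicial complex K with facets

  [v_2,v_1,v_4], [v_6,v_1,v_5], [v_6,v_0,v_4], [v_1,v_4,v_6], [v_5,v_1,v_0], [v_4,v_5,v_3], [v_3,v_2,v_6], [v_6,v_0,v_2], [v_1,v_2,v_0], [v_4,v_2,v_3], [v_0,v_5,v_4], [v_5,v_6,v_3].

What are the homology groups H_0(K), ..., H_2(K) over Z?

H_0 = Z,  H_1 = Z/2,  H_2 = 0.

Fix the vertex order v_0 < v_1 < v_2 < v_3 < v_4 < v_5 < v_6 and write every simplex with vertices in increasing order. Then dim K = 2 and the simplices of K are:

  0-simplices (7): [v_0], [v_1], [v_2], [v_3], [v_4], [v_5], [v_6]
  1-simplices (18): (18 of them)
  2-simplices (12): (12 of them)

so the chain groups are C_0 ≅ Z^7, C_1 ≅ Z^18, C_2 ≅ Z^12.

The boundary map ∂_1: C_1 → C_0 is given by ∂[p,q] = [q] − [p].
The 7×18 boundary matrix has rank 6 and Smith normal form diag(1,1,1,1,1,1).

The boundary map ∂_2: C_2 → C_1 acts by ∂[p,q,r] = [q,r] − [p,r] + [p,q]. For instance
  ∂[v_2,v_3,v_4] = [v_3,v_4] − [v_2,v_4] + [v_2,v_3],
  ∂[v_0,v_1,v_2] = [v_1,v_2] − [v_0,v_2] + [v_0,v_1].
The resulting 18×12 matrix has rank 12, and its Smith normal form has invariant factors (1,1,1,1,1,1,1,1,1,1,1,2).

From H_k ≅ ker(∂_k) / im(∂_{k+1}) we obtain:

  H_0: rank C_0 − rank ∂_1 = 7 − 6 = 1, and the invariant factors of ∂_1 are all 1, so H_0 = Z.
  H_1: rank ker ∂_1 − rank ∂_2 = (18 − 6) − 12 = 0, and ∂_2 has invariant factor 2 > 1, so H_1 = Z/2.
  H_2: rank ker ∂_2 − rank ∂_3 = (12 − 12) − 0 = 0, and there is no ∂_3, so H_2 = 0.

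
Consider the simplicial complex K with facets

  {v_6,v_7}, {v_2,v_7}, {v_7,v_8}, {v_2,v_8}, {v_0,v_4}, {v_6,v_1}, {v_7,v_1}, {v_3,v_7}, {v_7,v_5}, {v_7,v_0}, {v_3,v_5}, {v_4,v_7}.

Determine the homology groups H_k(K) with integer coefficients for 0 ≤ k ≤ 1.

Order the vertices as v_0 < v_1 < v_2 < v_3 < v_4 < v_5 < v_6 < v_7 < v_8. Listing each simplex with vertices in this order, K has dimension 1 with simplices:

  0-simplices (9): [v_0], [v_1], [v_2], [v_3], [v_4], [v_5], [v_6], [v_7], [v_8]
  1-simplices (12): [v_0,v_4], [v_0,v_7], [v_1,v_6], [v_1,v_7], [v_2,v_7], [v_2,v_8], [v_3,v_5], [v_3,v_7], [v_4,v_7], [v_5,v_7], [v_6,v_7], [v_7,v_8]

Hence C_0 ≅ Z^9, C_1 ≅ Z^12.

Boundary ∂_1: C_1 → C_0 maps an edge to its endpoints' difference, ∂[p,q] = q − p.
The resulting 9×12 matrix has rank 8, and its Smith normal form has invariant factors (1,1,1,1,1,1,1,1).

From H_k ≅ ker(∂_k) / im(∂_{k+1}) we obtain:

  H_0: rank C_0 − rank ∂_1 = 9 − 8 = 1, and the invariant factors of ∂_1 are all 1, so H_0 = Z.
  H_1: rank ker ∂_1 − rank ∂_2 = (12 − 8) − 0 = 4, and there is no ∂_2, so H_1 = Z^4.

(K is a triangulation of a wedge of 4 circles.)

H_0 = Z,  H_1 = Z^4.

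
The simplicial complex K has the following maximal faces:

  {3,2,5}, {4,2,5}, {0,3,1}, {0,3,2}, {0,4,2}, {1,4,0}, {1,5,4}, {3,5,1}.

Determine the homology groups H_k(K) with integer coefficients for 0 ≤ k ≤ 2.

Fix the vertex order 0 < 1 < 2 < 3 < 4 < 5 and write every simplex with vertices in increasing order. Then dim K = 2 and the simplices of K are:

  0-simplices (6): [0], [1], [2], [3], [4], [5]
  1-simplices (12): [0,1], [0,2], [0,3], [0,4], [1,3], [1,4], [1,5], [2,3], [2,4], [2,5], [3,5], [4,5]
  2-simplices (8): [0,1,3], [0,1,4], [0,2,3], [0,2,4], [1,3,5], [1,4,5], [2,3,5], [2,4,5]

giving chain groups C_0 ≅ Z^6, C_1 ≅ Z^12, C_2 ≅ Z^8.

Boundary ∂_1: C_1 → C_0 is given by ∂[p,q] = [q] − [p].
As a 6×12 matrix over Z this has rank 5, with invariant factors (1,1,1,1,1).

∂_2: C_2 → C_1 maps a triangle to the signed sum of its edges. For instance
  ∂[2,3,5] = [3,5] − [2,5] + [2,3],
  ∂[1,3,5] = [3,5] − [1,5] + [1,3].
As a 12×8 matrix over Z this has rank 7, with invariant factors (1,1,1,1,1,1,1).

Computing H_k = (kernel of ∂_k) / (image of ∂_{k+1}):

  H_0: rank C_0 − rank ∂_1 = 6 − 5 = 1, and the invariant factors of ∂_1 are all 1, so H_0 ≅ Z.
  H_1: rank ker ∂_1 − rank ∂_2 = (12 − 5) − 7 = 0, and the invariant factors of ∂_2 are all 1, so H_1 ≅ 0.
  H_2: rank ker ∂_2 − rank ∂_3 = (8 − 7) − 0 = 1, and there is no ∂_3, so H_2 ≅ Z.

H_0 = Z,  H_1 = 0,  H_2 = Z.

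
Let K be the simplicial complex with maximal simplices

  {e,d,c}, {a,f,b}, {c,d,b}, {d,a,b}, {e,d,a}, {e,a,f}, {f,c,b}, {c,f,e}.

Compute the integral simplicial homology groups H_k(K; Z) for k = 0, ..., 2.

We work with the vertex ordering a < b < c < d < e < f. The simplices of K, each written with vertices in increasing order, are:

  0-simplices (6): a, b, c, d, e, f
  1-simplices (12): ab, ad, ae, af, bc, bd, bf, cd, ce, cf, de, ef
  2-simplices (8): abd, abf, ade, aef, bcd, bcf, cde, cef

giving chain groups C_0 ≅ Z^6, C_1 ≅ Z^12, C_2 ≅ Z^8.

∂_1: C_1 → C_0 sends each edge [p,q] (with p < q) to q − p. For instance
  ∂bd = d − b.
The 6×12 boundary matrix has rank 5 and Smith normal form diag(1,1,1,1,1).

Boundary ∂_2: C_2 → C_1 acts by ∂[p,q,r] = [q,r] − [p,r] + [p,q]. For instance
  ∂bcd = cd − bd + bc,
  ∂cde = de − ce + cd.
This gives a 12×8 integer matrix of rank 7; reducing to Smith normal form yields diagonal entries (1,1,1,1,1,1,1).

Reading off H_k = ker ∂_k / im ∂_{k+1}:

  H_0: rank C_0 − rank ∂_1 = 6 − 5 = 1, and the invariant factors of ∂_1 are all 1, so H_0 = Z.
  H_1: rank ker ∂_1 − rank ∂_2 = (12 − 5) − 7 = 0, and the invariant factors of ∂_2 are all 1, so H_1 = 0.
  H_2: rank ker ∂_2 − rank ∂_3 = (8 − 7) − 0 = 1, and there is no ∂_3, so H_2 = Z.

As a check, the Euler characteristic is 6 − 12 + 8 = 2, which agrees with 1 − 0 + 1 = 2.

H_0 ≅ Z,  H_1 = 0,  H_2 ≅ Z.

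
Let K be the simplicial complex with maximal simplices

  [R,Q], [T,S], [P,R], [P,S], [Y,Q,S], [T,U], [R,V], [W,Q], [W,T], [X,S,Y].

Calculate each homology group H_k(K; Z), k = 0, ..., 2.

Fix the vertex order P < Q < R < S < T < U < V < W < X < Y and write every simplex with vertices in increasing order. Then dim K = 2 and the simplices of K are:

  0-simplices (10): P, Q, R, S, T, U, V, W, X, Y
  1-simplices (13): PR, PS, QR, QS, QW, QY, RV, ST, SX, SY, TU, TW, XY
  2-simplices (2): QSY, SXY

giving chain groups C_0 ≅ Z^10, C_1 ≅ Z^13, C_2 ≅ Z^2.

∂_1: C_1 → C_0 sends each edge [p,q] (with p < q) to q − p. For instance
  ∂RV = V − R.
The resulting 10×13 matrix has rank 9, and its Smith normal form has invariant factors (1,1,1,1,1,1,1,1,1).

Boundary ∂_2: C_2 → C_1 maps a triangle to the signed sum of its edges. For instance
  ∂QSY = SY − QY + QS,
  ∂SXY = XY − SY + SX.
The resulting 13×2 matrix has rank 2, and its Smith normal form has invariant factors (1,1).

Computing H_k = (kernel of ∂_k) / (image of ∂_{k+1}):

  H_0: rank C_0 − rank ∂_1 = 10 − 9 = 1, and the invariant factors of ∂_1 are all 1, so H_0 ≅ Z.
  H_1: rank ker ∂_1 − rank ∂_2 = (13 − 9) − 2 = 2, and the invariant factors of ∂_2 are all 1, so H_1 ≅ Z^2.
  H_2: rank ker ∂_2 − rank ∂_3 = (2 − 2) − 0 = 0, and there is no ∂_3, so H_2 ≅ 0.

H_0 = Z,  H_1 = Z^2,  H_2 = 0.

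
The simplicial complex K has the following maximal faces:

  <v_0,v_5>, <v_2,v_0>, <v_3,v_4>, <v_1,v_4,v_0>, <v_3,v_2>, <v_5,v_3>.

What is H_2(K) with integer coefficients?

Fix the vertex order v_0 < v_1 < v_2 < v_3 < v_4 < v_5 and write every simplex with vertices in increasing order. Then dim K = 2 and the simplices of K are:

  0-simplices (6): [v_0], [v_1], [v_2], [v_3], [v_4], [v_5]
  1-simplices (8): [v_0,v_1], [v_0,v_2], [v_0,v_4], [v_0,v_5], [v_1,v_4], [v_2,v_3], [v_3,v_4], [v_3,v_5]
  2-simplices (1): [v_0,v_1,v_4]

Hence C_0 ≅ Z^6, C_1 ≅ Z^8, C_2 ≅ Z^1.

∂_1: C_1 → C_0 maps an edge to its endpoints' difference, ∂[p,q] = q − p. For instance
  ∂[v_0,v_2] = [v_2] − [v_0].
The resulting 6×8 matrix has rank 5, and its Smith normal form has invariant factors (1,1,1,1,1).

∂_2: C_2 → C_1 acts by ∂[p,q,r] = [q,r] − [p,r] + [p,q]. For instance
  ∂[v_0,v_1,v_4] = [v_1,v_4] − [v_0,v_4] + [v_0,v_1].
The resulting 8×1 matrix has rank 1, and its Smith normal form has invariant factors (1).

Computing H_k = (kernel of ∂_k) / (image of ∂_{k+1}):

  H_2: rank ker ∂_2 − rank ∂_3 = (1 − 1) − 0 = 0, and there is no ∂_3, so H_2 = 0.

H_2 = 0.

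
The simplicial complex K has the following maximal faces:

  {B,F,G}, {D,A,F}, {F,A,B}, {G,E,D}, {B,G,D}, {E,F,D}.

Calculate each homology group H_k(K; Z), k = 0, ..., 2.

H_0 = Z,  H_1 = Z,  H_2 = 0.

Take the total order A < B < D < E < F < G on the vertex set. Then K (dimension 2) consists of the simplices:

  0-simplices (6): A, B, D, E, F, G
  1-simplices (12): AB, AD, AF, BD, BF, BG, DE, DF, DG, EF, EG, FG
  2-simplices (6): ABF, ADF, BDG, BFG, DEF, DEG

so the chain groups are C_0 ≅ Z^6, C_1 ≅ Z^12, C_2 ≅ Z^6.

∂_1: C_1 → C_0 is given by ∂[p,q] = [q] − [p]. For instance
  ∂AB = B − A.
As a 6×12 matrix over Z this has rank 5, with invariant factors (1,1,1,1,1).

∂_2: C_2 → C_1 maps a triangle to the signed sum of its edges. For instance
  ∂BDG = DG − BG + BD,
  ∂BFG = FG − BG + BF.
The resulting 12×6 matrix has rank 6, and its Smith normal form has invariant factors (1,1,1,1,1,1).

Reading off H_k = ker ∂_k / im ∂_{k+1}:

  H_0: rank C_0 − rank ∂_1 = 6 − 5 = 1, and the invariant factors of ∂_1 are all 1, so H_0 ≅ Z.
  H_1: rank ker ∂_1 − rank ∂_2 = (12 − 5) − 6 = 1, and the invariant factors of ∂_2 are all 1, so H_1 ≅ Z.
  H_2: rank ker ∂_2 − rank ∂_3 = (6 − 6) − 0 = 0, and there is no ∂_3, so H_2 ≅ 0.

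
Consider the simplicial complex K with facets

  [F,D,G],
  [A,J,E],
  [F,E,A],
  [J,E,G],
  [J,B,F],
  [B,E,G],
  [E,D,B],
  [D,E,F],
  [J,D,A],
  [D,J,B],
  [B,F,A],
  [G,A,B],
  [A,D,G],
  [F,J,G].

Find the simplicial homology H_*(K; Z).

H_0 = Z,  H_1 = Z^2,  H_2 = Z.

Fix the vertex order A < B < D < E < F < G < J and write every simplex with vertices in increasing order. Then dim K = 2 and the simplices of K are:

  0-simplices (7): A, B, D, E, F, G, J
  1-simplices (21): AB, AD, AE, AF, AG, AJ, BD, BE, BF, BG, BJ, DE, DF, DG, DJ, EF, EG, EJ, FG, FJ, GJ
  2-simplices (14): ABF, ABG, ADG, ADJ, AEF, AEJ, BDE, BDJ, BEG, BFJ, DEF, DFG, EGJ, FGJ

giving chain groups C_0 ≅ Z^7, C_1 ≅ Z^21, C_2 ≅ Z^14.

Boundary ∂_1: C_1 → C_0 is given by ∂[p,q] = [q] − [p].
The 7×21 boundary matrix has rank 6 and Smith normal form diag(1,1,1,1,1,1).

The boundary map ∂_2: C_2 → C_1 maps a triangle to the signed sum of its edges. For instance
  ∂ADG = DG − AG + AD,
  ∂BDE = DE − BE + BD.
The resulting 21×14 matrix has rank 13, and its Smith normal form has invariant factors (1,1,1,1,1,1,1,1,1,1,1,1,1).

Reading off H_k = ker ∂_k / im ∂_{k+1}:

  H_0: rank C_0 − rank ∂_1 = 7 − 6 = 1, and the invariant factors of ∂_1 are all 1, so H_0 ≅ Z.
  H_1: rank ker ∂_1 − rank ∂_2 = (21 − 6) − 13 = 2, and the invariant factors of ∂_2 are all 1, so H_1 ≅ Z^2.
  H_2: rank ker ∂_2 − rank ∂_3 = (14 − 13) − 0 = 1, and there is no ∂_3, so H_2 ≅ Z.

(K is a triangulation of the torus T^2.)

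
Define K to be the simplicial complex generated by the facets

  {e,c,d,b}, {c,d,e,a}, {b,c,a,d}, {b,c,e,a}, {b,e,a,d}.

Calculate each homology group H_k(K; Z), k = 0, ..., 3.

We work with the vertex ordering a < b < c < d < e. The simplices of K, each written with vertices in increasing order, are:

  0-simplices (5): a, b, c, d, e
  1-simplices (10): ab, ac, ad, ae, bc, bd, be, cd, ce, de
  2-simplices (10): abc, abd, abe, acd, ace, ade, bcd, bce, bde, cde
  3-simplices (5): abcd, abce, abde, acde, bcde

Hence C_0 ≅ Z^5, C_1 ≅ Z^10, C_2 ≅ Z^10, C_3 ≅ Z^5.

The boundary map ∂_1: C_1 → C_0 is given by ∂[p,q] = [q] − [p]. For instance
  ∂bc = c − b.
The 5×10 boundary matrix has rank 4 and Smith normal form diag(1,1,1,1).

The boundary map ∂_2: C_2 → C_1 maps a triangle to the signed sum of its edges. For instance
  ∂acd = cd − ad + ac,
  ∂bcd = cd − bd + bc.
The resulting 10×10 matrix has rank 6, and its Smith normal form has invariant factors (1,1,1,1,1,1).

∂_3: C_3 → C_2 sends each 3-simplex σ to the alternating sum Σ_i (−1)^i (σ with its i-th vertex removed). For instance
  ∂abcd = bcd − acd + abd − abc,
  ∂abde = bde − ade + abe − abd.
This gives a 10×5 integer matrix of rank 4; reducing to Smith normal form yields diagonal entries (1,1,1,1).

Reading off H_k = ker ∂_k / im ∂_{k+1}:

  H_0: rank C_0 − rank ∂_1 = 5 − 4 = 1, and the invariant factors of ∂_1 are all 1, so H_0 ≅ Z.
  H_1: rank ker ∂_1 − rank ∂_2 = (10 − 4) − 6 = 0, and the invariant factors of ∂_2 are all 1, so H_1 ≅ 0.
  H_2: rank ker ∂_2 − rank ∂_3 = (10 − 6) − 4 = 0, and the invariant factors of ∂_3 are all 1, so H_2 ≅ 0.
  H_3: rank ker ∂_3 − rank ∂_4 = (5 − 4) − 0 = 1, and there is no ∂_4, so H_3 ≅ Z.

As a check, the Euler characteristic is 5 − 10 + 10 − 5 = 0, which agrees with 1 − 0 + 0 − 1 = 0.
(K is a triangulation of the 3-sphere S^3.)

H_0 ≅ Z,  H_1 = 0,  H_2 = 0,  H_3 ≅ Z.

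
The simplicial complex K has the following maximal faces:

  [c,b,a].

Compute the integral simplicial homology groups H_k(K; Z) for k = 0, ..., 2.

Order the vertices as a < b < c. Listing each simplex with vertices in this order, K has dimension 2 with simplices:

  0-simplices (3): a, b, c
  1-simplices (3): ab, ac, bc
  2-simplices (1): abc

so the chain groups are C_0 ≅ Z^3, C_1 ≅ Z^3, C_2 ≅ Z^1.

The boundary map ∂_1: C_1 → C_0 sends each edge [p,q] (with p < q) to q − p. For instance
  ∂ab = b − a.
The resulting 3×3 matrix has rank 2, and its Smith normal form has invariant factors (1,1).

The boundary map ∂_2: C_2 → C_1 sends each 2-simplex [p,q,r] to [q,r] − [p,r] + [p,q]. For instance
  ∂abc = bc − ac + ab.
This gives a 3×1 integer matrix of rank 1; reducing to Smith normal form yields diagonal entries (1).

From H_k ≅ ker(∂_k) / im(∂_{k+1}) we obtain:

  H_0: rank C_0 − rank ∂_1 = 3 − 2 = 1, and the invariant factors of ∂_1 are all 1, so H_0 = Z.
  H_1: rank ker ∂_1 − rank ∂_2 = (3 − 2) − 1 = 0, and the invariant factors of ∂_2 are all 1, so H_1 = 0.
  H_2: rank ker ∂_2 − rank ∂_3 = (1 − 1) − 0 = 0, and there is no ∂_3, so H_2 = 0.

H_0 = Z,  H_1 = 0,  H_2 = 0.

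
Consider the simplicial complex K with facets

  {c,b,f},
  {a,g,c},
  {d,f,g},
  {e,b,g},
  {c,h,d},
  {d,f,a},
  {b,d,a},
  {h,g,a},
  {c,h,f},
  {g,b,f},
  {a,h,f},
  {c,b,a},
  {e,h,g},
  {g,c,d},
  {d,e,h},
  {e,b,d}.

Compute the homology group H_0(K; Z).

We work with the vertex ordering a < b < c < d < e < f < g < h. The simplices of K, each written with vertices in increasing order, are:

  0-simplices (8): a, b, c, d, e, f, g, h
  1-simplices (24): ab, ac, ad, af, ag, ah, bc, bd, be, bf, bg, cd, cf, cg, ch, de, df, dg, dh, eg, eh, fg, fh, gh
  2-simplices (16): abc, abd, acg, adf, afh, agh, bcf, bde, beg, bfg, cdg, cdh, cfh, deh, dfg, egh

so the chain groups are C_0 ≅ Z^8, C_1 ≅ Z^24, C_2 ≅ Z^16.

The boundary map ∂_1: C_1 → C_0 maps an edge to its endpoints' difference, ∂[p,q] = q − p. For instance
  ∂bf = f − b.
This gives a 8×24 integer matrix of rank 7; reducing to Smith normal form yields diagonal entries (1,1,1,1,1,1,1).

Boundary ∂_2: C_2 → C_1 acts by ∂[p,q,r] = [q,r] − [p,r] + [p,q]. For instance
  ∂agh = gh − ah + ag,
  ∂beg = eg − bg + be.
As a 24×16 matrix over Z this has rank 15, with invariant factors (1,1,1,1,1,1,1,1,1,1,1,1,1,1,1).

Reading off H_k = ker ∂_k / im ∂_{k+1}:

  H_0: rank C_0 − rank ∂_1 = 8 − 7 = 1, and the invariant factors of ∂_1 are all 1, so H_0 ≅ Z.

(K is a triangulation of the torus T^2.)

H_0 ≅ Z.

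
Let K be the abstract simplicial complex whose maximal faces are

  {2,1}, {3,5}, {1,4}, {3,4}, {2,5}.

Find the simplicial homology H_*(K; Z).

H_0 = Z,  H_1 = Z.

Order the vertices as 1 < 2 < 3 < 4 < 5. Listing each simplex with vertices in this order, K has dimension 1 with simplices:

  0-simplices (5): [1], [2], [3], [4], [5]
  1-simplices (5): [1,2], [1,4], [2,5], [3,4], [3,5]

so the chain groups are C_0 ≅ Z^5, C_1 ≅ Z^5.

Boundary ∂_1: C_1 → C_0 maps an edge to its endpoints' difference, ∂[p,q] = q − p. For instance
  ∂[1,4] = [4] − [1].
The resulting 5×5 matrix has rank 4, and its Smith normal form has invariant factors (1,1,1,1).

Now H_k = ker ∂_k / im ∂_{k+1}, so:

  H_0: rank C_0 − rank ∂_1 = 5 − 4 = 1, and the invariant factors of ∂_1 are all 1, so H_0 ≅ Z.
  H_1: rank ker ∂_1 − rank ∂_2 = (5 − 4) − 0 = 1, and there is no ∂_2, so H_1 ≅ Z.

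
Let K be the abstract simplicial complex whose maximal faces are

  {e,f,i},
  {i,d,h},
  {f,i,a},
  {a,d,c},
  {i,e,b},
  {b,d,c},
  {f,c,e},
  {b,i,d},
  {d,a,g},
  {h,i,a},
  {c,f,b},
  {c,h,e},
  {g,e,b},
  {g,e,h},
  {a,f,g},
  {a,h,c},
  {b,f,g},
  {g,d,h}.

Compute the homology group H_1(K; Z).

H_1 ≅ Z ⊕ Z/2.

We work with the vertex ordering a < b < c < d < e < f < g < h < i. The simplices of K, each written with vertices in increasing order, are:

  0-simplices (9): a, b, c, d, e, f, g, h, i
  1-simplices (27): ac, ad, af, ag, ah, ai, bc, bd, be, bf, bg, bi, cd, ce, cf, ch, dg, dh, di, ef, eg, eh, ei, fg, fi, gh, hi
  2-simplices (18): acd, ach, adg, afg, afi, ahi, bcd, bcf, bdi, beg, bei, bfg, cef, ceh, dgh, dhi, efi, egh

so the chain groups are C_0 ≅ Z^9, C_1 ≅ Z^27, C_2 ≅ Z^18.

∂_1: C_1 → C_0 sends each edge [p,q] (with p < q) to q − p.
As a 9×27 matrix over Z this has rank 8, with invariant factors (1,1,1,1,1,1,1,1).

The boundary map ∂_2: C_2 → C_1 maps a triangle to the signed sum of its edges. For instance
  ∂bfg = fg − bg + bf,
  ∂afg = fg − ag + af.
This gives a 27×18 integer matrix of rank 18; reducing to Smith normal form yields diagonal entries (1,1,1,1,1,1,1,1,1,1,1,1,1,1,1,1,1,2).

Now H_k = ker ∂_k / im ∂_{k+1}, so:

  H_1: rank ker ∂_1 − rank ∂_2 = (27 − 8) − 18 = 1, and ∂_2 has invariant factor 2 > 1, so H_1 ≅ Z ⊕ Z/2.

(K is a triangulation of the Klein bottle.)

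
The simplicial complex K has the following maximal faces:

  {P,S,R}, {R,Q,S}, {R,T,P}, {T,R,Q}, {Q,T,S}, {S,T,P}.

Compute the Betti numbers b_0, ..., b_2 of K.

Fix the vertex order P < Q < R < S < T and write every simplex with vertices in increasing order. Then dim K = 2 and the simplices of K are:

  0-simplices (5): P, Q, R, S, T
  1-simplices (9): PR, PS, PT, QR, QS, QT, RS, RT, ST
  2-simplices (6): PRS, PRT, PST, QRS, QRT, QST

Hence C_0 ≅ Z^5, C_1 ≅ Z^9, C_2 ≅ Z^6.

Boundary ∂_1: C_1 → C_0 sends each edge [p,q] (with p < q) to q − p. For instance
  ∂QS = S − Q.
This gives a 5×9 integer matrix of rank 4; reducing to Smith normal form yields diagonal entries (1,1,1,1).

The boundary map ∂_2: C_2 → C_1 maps a triangle to the signed sum of its edges. For instance
  ∂PRT = RT − PT + PR,
  ∂QST = ST − QT + QS.
This gives a 9×6 integer matrix of rank 5; reducing to Smith normal form yields diagonal entries (1,1,1,1,1).

Computing H_k = (kernel of ∂_k) / (image of ∂_{k+1}):

  H_0: rank C_0 − rank ∂_1 = 5 − 4 = 1, and the invariant factors of ∂_1 are all 1, so H_0 ≅ Z.
  H_1: rank ker ∂_1 − rank ∂_2 = (9 − 4) − 5 = 0, and the invariant factors of ∂_2 are all 1, so H_1 ≅ 0.
  H_2: rank ker ∂_2 − rank ∂_3 = (6 − 5) − 0 = 1, and there is no ∂_3, so H_2 ≅ Z.

Hence the Betti numbers are b_0 = 1, b_1 = 0, b_2 = 1.

b_0 = 1, b_1 = 0, b_2 = 1.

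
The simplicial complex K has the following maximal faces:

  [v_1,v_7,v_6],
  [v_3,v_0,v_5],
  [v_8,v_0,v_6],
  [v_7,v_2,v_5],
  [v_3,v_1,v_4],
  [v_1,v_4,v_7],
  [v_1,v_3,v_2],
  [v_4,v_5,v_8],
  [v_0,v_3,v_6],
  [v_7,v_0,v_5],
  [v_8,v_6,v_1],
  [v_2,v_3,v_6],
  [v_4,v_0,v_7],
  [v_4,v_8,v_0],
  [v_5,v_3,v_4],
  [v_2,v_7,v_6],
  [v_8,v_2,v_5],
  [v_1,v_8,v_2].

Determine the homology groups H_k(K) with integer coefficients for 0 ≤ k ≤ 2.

H_0 ≅ Z,  H_1 ≅ Z ⊕ Z/2,  H_2 = 0.

K has 9 vertices, 27 edges, 18 triangles.
rank ∂_0 = 0, rank ∂_1 = 8 ⇒ b_0 = 9 − 0 − 8 = 1; all invariant factors of ∂_1 are 1 so no torsion. So H_0 = Z.
rank ∂_1 = 8, rank ∂_2 = 18 ⇒ b_1 = 27 − 8 − 18 = 1; ∂_2 has invariant factor(s) [2] giving torsion. So H_1 = Z ⊕ Z/2.
rank ∂_2 = 18, rank ∂_3 = 0 ⇒ b_2 = 18 − 18 − 0 = 0. So H_2 = 0.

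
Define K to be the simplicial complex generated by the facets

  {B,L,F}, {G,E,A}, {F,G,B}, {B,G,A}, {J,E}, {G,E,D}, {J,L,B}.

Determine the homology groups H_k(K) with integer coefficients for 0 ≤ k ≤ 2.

H_0 ≅ Z,  H_1 ≅ Z,  H_2 = 0.

Fix the vertex order A < B < D < E < F < G < J < L and write every simplex with vertices in increasing order. Then dim K = 2 and the simplices of K are:

  0-simplices (8): A, B, D, E, F, G, J, L
  1-simplices (14): AB, AE, AG, BF, BG, BJ, BL, DE, DG, EG, EJ, FG, FL, JL
  2-simplices (6): ABG, AEG, BFG, BFL, BJL, DEG

so the chain groups are C_0 ≅ Z^8, C_1 ≅ Z^14, C_2 ≅ Z^6.

The boundary map ∂_1: C_1 → C_0 sends each edge [p,q] (with p < q) to q − p. For instance
  ∂AG = G − A.
The resulting 8×14 matrix has rank 7, and its Smith normal form has invariant factors (1,1,1,1,1,1,1).

The boundary map ∂_2: C_2 → C_1 sends each 2-simplex [p,q,r] to [q,r] − [p,r] + [p,q]. For instance
  ∂BJL = JL − BL + BJ,
  ∂BFG = FG − BG + BF.
As a 14×6 matrix over Z this has rank 6, with invariant factors (1,1,1,1,1,1).

Now H_k = ker ∂_k / im ∂_{k+1}, so:

  H_0: rank C_0 − rank ∂_1 = 8 − 7 = 1, and the invariant factors of ∂_1 are all 1, so H_0 = Z.
  H_1: rank ker ∂_1 − rank ∂_2 = (14 − 7) − 6 = 1, and the invariant factors of ∂_2 are all 1, so H_1 = Z.
  H_2: rank ker ∂_2 − rank ∂_3 = (6 − 6) − 0 = 0, and there is no ∂_3, so H_2 = 0.

As a check, the Euler characteristic is 8 − 14 + 6 = 0, which agrees with 1 − 1 + 0 = 0.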